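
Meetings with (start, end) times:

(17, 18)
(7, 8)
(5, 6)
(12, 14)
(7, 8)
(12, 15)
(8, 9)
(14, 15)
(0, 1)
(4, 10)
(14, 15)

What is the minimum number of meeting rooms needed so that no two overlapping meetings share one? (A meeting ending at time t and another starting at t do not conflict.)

starts: [0, 4, 5, 7, 7, 8, 12, 12, 14, 14, 17]
ends:   [1, 6, 8, 8, 9, 10, 14, 15, 15, 15, 18]
s0→1 e1→0 s4→1 s5→2 e6→1 s7→2 s7→3  — peak 3.

3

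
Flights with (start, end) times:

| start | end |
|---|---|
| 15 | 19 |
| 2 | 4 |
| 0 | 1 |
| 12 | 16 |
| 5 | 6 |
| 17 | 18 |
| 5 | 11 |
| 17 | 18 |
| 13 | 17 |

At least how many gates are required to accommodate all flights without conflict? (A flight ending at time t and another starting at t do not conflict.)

3

Count concurrent intervals with a sweep; the peak is the room count.
starts: [0, 2, 5, 5, 12, 13, 15, 17, 17]
ends:   [1, 4, 6, 11, 16, 17, 18, 18, 19]
s0→1 e1→0 s2→1 e4→0 s5→1 s5→2 e6→1 e11→0 s12→1 s13→2 s15→3  — peak 3.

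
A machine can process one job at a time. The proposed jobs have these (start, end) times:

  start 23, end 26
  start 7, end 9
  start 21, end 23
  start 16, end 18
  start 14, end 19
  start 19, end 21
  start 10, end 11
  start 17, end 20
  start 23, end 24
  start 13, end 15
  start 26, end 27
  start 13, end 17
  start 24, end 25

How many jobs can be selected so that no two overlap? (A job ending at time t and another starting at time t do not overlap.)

9

Sorted by end: (7,9)  (10,11)  (13,15)  (13,17)  (16,18)  (14,19)  (17,20)  (19,21)  (21,23)  (23,24)  (24,25)  (23,26)  (26,27)
take (7,9); take (10,11); take (13,15); take (16,18); skip (17,20); take (19,21); take (21,23); take (23,24); take (24,25); skip (23,26); take (26,27).
Selected 9 jobs.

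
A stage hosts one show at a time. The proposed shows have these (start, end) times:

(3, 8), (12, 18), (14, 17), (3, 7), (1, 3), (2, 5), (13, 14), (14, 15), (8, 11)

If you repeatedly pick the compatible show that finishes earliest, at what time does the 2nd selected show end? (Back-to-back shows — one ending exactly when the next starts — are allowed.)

7

Sort by end time and greedily take each interval whose start is ≥ the last chosen end.
By end time: (1,3), (2,5), (3,7), (3,8), (8,11), (13,14), (14,15), (14,17), (12,18).
Pick (1,3); next start ≥ 3 → (3,7); next start ≥ 7 → (8,11); next start ≥ 11 → (13,14); next start ≥ 14 → (14,15).
Selected: (1,3) (3,7) (8,11) (13,14) (14,15)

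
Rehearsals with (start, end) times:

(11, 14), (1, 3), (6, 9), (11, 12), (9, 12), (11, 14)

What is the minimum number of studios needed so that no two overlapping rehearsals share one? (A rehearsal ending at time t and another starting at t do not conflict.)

4

Count concurrent intervals with a sweep; the peak is the room count.
starts: [1, 6, 9, 11, 11, 11]
ends:   [3, 9, 12, 12, 14, 14]
s1→1 e3→0 s6→1 e9→0 s9→1 s11→2 s11→3 s11→4  — peak 4.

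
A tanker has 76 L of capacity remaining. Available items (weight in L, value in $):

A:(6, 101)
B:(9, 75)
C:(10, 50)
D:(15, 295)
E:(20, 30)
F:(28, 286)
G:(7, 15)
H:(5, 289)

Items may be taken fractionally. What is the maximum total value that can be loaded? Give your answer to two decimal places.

1102.43

Sort by value per unit weight and fill in that order.
Ratios (sorted): H 57.80, D 19.67, A 16.83, F 10.21, B 8.33, C 5.00, G 2.14, E 1.50
take H (5 @ 289); take D (15 @ 295); take A (6 @ 101); take F (28 @ 286); take B (9 @ 75); take C (10 @ 50); take 3/7 of G → 6.43. Capacity used 76/76.
Total value = 1102.43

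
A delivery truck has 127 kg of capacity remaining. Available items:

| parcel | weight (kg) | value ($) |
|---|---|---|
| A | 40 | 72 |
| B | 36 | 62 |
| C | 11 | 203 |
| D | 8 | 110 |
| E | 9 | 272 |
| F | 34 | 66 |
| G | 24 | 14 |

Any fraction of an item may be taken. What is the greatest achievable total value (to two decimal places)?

Sort by value per unit weight and fill in that order.
Order: E (272/9=30.22) > C (203/11=18.45) > D (110/8=13.75) > F (66/34=1.94) > A (72/40=1.80) > B (62/36=1.72) > G (14/24=0.58)
Fill: take E (9 @ 272) → take C (11 @ 203) → take D (8 @ 110) → take F (34 @ 66) → take A (40 @ 72) → take 25/36 of B → 43.06; 127/127 used.
Total value = 766.06

766.06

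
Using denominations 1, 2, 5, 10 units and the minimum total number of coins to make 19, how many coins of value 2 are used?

19 = 1×10 + 1×5 + 2×2
Count of 2: 2

2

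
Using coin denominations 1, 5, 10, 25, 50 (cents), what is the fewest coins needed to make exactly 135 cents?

Greedy: take as many of the largest coin as possible, then repeat with the remainder.
135 − 2×50→35 − 1×25→10 − 1×10→0
Total coins = 2 + 1 + 1 = 4

4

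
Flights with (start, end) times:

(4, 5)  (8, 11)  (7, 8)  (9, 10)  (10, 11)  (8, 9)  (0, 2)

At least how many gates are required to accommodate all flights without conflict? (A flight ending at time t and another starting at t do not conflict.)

Events (time:±→running): 0:+→1 2:-→0 4:+→1 5:-→0 7:+→1 8:-→0 8:+→1 8:+→2 … peak 2.

2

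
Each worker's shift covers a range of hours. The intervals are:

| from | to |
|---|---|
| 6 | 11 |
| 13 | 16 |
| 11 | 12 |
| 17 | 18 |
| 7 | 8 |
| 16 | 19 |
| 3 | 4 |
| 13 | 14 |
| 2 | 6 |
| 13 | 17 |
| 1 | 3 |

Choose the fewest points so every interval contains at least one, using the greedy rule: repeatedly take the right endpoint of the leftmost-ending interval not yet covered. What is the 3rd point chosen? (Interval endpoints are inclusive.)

Sort by right endpoint; whenever an interval is uncovered, place a point at its right end.
By right end: [1,3]  [3,4]  [2,6]  [7,8]  [6,11]  [11,12]  [13,14]  [13,16]  [13,17]  [17,18]  [16,19]
[1,3] uncovered → point at 3; [7,8] uncovered → point at 8; [11,12] uncovered → point at 12; [13,14] uncovered → point at 14; [17,18] uncovered → point at 18.
Points: 3, 8, 12, 14, 18 (5 total).

12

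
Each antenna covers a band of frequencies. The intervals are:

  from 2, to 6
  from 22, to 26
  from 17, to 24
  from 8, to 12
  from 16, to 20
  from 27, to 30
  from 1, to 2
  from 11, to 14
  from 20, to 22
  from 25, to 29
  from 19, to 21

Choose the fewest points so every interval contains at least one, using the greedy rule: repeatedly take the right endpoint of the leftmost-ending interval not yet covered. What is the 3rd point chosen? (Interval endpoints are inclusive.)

Sort by right endpoint; whenever an interval is uncovered, place a point at its right end.
Sorted: [1,2] [2,6] [8,12] [11,14] [16,20] [19,21] [20,22] [17,24] [22,26] [25,29] [27,30]
{[1,2],[2,6]} hit by 2; {[8,12],[11,14]} hit by 12; {[16,20],[19,21],[20,22],[17,24]} hit by 20; {[22,26],[25,29]} hit by 26; {[27,30]} hit by 30.
Points: 2, 12, 20, 26, 30 (5 total).

20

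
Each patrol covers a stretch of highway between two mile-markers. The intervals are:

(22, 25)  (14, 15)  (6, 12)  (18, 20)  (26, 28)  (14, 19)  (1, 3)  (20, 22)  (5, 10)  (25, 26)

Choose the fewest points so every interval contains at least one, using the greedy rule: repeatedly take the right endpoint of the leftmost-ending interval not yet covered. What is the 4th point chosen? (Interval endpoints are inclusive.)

20

Sort by right endpoint; whenever an interval is uncovered, place a point at its right end.
Sorted: [1,3] [5,10] [6,12] [14,15] [14,19] [18,20] [20,22] [22,25] [25,26] [26,28]
{[1,3]} hit by 3; {[5,10],[6,12]} hit by 10; {[14,15],[14,19]} hit by 15; {[18,20],[20,22]} hit by 20; {[22,25],[25,26]} hit by 25; {[26,28]} hit by 28.
Points: 3, 10, 15, 20, 25, 28 (6 total).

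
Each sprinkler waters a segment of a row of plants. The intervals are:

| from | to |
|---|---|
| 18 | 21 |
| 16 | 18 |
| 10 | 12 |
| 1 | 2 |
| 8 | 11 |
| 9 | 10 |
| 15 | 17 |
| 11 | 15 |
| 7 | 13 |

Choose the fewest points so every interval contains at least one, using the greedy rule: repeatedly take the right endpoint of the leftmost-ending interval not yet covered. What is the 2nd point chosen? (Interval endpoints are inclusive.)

Process intervals by earliest right end; each time one isn't hit yet, stab at its right endpoint.
Sorted: [1,2] [9,10] [8,11] [10,12] [7,13] [11,15] [15,17] [16,18] [18,21]
{[1,2]} hit by 2; {[9,10],[8,11],[10,12],[7,13]} hit by 10; {[11,15],[15,17]} hit by 15; {[16,18],[18,21]} hit by 18.
Points: 2, 10, 15, 18 (4 total).

10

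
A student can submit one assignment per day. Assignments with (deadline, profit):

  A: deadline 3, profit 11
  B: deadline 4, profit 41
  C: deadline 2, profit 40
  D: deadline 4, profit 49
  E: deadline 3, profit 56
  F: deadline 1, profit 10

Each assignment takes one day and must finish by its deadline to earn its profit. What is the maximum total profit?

186

Take jobs in profit order; each goes to the latest open slot no later than its deadline.
By profit: E(d3,56), D(d4,49), B(d4,41), C(d2,40), A(d3,11), F(d1,10)
E→slot 3; D→slot 4; B→slot 2; C→slot 1; A skipped; F skipped.
Profit = 40 + 41 + 56 + 49 = 186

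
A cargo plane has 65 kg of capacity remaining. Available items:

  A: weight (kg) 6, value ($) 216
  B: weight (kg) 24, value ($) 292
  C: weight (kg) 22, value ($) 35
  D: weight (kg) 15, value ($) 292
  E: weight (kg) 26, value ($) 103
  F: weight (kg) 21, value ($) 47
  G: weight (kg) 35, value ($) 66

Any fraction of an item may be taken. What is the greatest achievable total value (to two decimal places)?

Ratios (sorted): A 36.00, D 19.47, B 12.17, E 3.96, F 2.24, G 1.89, C 1.59
take A (6 @ 216); take D (15 @ 292); take B (24 @ 292); take 20/26 of E → 79.23. Capacity used 65/65.
Total value = 879.23

879.23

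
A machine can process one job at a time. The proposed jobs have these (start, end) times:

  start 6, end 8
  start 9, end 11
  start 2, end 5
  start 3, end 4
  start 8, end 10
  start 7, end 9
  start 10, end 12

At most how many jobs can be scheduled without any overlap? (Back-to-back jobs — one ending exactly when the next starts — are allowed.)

Sorted by end: (3,4)  (2,5)  (6,8)  (7,9)  (8,10)  (9,11)  (10,12)
take (3,4); take (6,8); skip (7,9); take (8,10); skip (9,11); take (10,12).
Selected 4 jobs.

4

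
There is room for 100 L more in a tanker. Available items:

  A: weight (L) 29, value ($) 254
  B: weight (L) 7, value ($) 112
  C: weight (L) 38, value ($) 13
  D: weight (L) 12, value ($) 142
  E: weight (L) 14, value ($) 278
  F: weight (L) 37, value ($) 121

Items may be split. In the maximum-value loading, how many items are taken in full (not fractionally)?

5

Order: E (278/14=19.86) > B (112/7=16.00) > D (142/12=11.83) > A (254/29=8.76) > F (121/37=3.27) > C (13/38=0.34)
Fill: take E (14 @ 278) → take B (7 @ 112) → take D (12 @ 142) → take A (29 @ 254) → take F (37 @ 121) → take 1/38 of C → 0.34; 100/100 used.
5 item(s) taken whole; one partial (take 1/38 of C).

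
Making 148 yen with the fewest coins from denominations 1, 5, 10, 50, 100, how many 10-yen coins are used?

148 − 1×100→48 − 4×10→8 − 1×5→3 − 3×1→0
Count of 10: 4

4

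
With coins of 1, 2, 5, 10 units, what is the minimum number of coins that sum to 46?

6

Greedy: take as many of the largest coin as possible, then repeat with the remainder.
46 = 4×10 + 1×5 + 1×1
Total coins = 4 + 1 + 1 = 6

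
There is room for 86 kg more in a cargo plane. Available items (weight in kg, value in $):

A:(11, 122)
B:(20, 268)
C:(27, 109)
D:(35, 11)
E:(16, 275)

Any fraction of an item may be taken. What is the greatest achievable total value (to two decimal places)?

777.77

Ratios (sorted): E 17.19, B 13.40, A 11.09, C 4.04, D 0.31
take E (16 @ 275); take B (20 @ 268); take A (11 @ 122); take C (27 @ 109); take 12/35 of D → 3.77. Capacity used 86/86.
Total value = 777.77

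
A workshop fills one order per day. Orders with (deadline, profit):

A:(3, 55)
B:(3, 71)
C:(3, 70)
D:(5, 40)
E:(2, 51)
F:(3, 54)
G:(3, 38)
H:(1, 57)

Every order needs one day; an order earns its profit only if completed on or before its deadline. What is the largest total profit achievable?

By profit: B(d3,71), C(d3,70), H(d1,57), A(d3,55), F(d3,54), E(d2,51), D(d5,40), G(d3,38)
B→slot 3; C→slot 2; H→slot 1; A skipped; F skipped; E skipped; D→slot 5; G skipped.
Profit = 57 + 70 + 71 + 40 = 238

238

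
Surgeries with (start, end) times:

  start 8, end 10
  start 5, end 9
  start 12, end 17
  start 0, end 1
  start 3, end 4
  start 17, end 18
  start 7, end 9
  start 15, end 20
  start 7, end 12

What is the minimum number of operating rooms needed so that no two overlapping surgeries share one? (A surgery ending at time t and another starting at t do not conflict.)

The answer is the maximum number of intervals overlapping at any instant.
starts: [0, 3, 5, 7, 7, 8, 12, 15, 17]
ends:   [1, 4, 9, 9, 10, 12, 17, 18, 20]
s0→1 e1→0 s3→1 e4→0 s5→1 s7→2 s7→3 s8→4  — peak 4.

4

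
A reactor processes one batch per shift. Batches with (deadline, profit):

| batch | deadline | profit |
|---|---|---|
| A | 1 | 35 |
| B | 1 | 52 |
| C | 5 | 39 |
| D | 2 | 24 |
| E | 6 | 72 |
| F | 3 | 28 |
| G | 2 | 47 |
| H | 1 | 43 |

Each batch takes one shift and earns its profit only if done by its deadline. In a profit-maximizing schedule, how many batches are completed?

Take jobs in profit order; each goes to the latest open slot no later than its deadline.
Profit order: E=72 B=52 G=47 H=43 C=39 A=35 F=28 D=24
Assign: E→slot 6, B→slot 1, G→slot 2, H skipped, C→slot 5, A skipped, F→slot 3, D skipped.
Slots: [1:B] [2:G] [3:F] [5:C] [6:E]
5 of 8 scheduled.

5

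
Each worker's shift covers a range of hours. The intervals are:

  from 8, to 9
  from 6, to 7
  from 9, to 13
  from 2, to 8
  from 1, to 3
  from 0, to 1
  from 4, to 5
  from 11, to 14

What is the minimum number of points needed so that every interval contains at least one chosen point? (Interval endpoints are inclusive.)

5

Sorted: [0,1] [1,3] [4,5] [6,7] [2,8] [8,9] [9,13] [11,14]
{[0,1],[1,3]} hit by 1; {[4,5]} hit by 5; {[6,7],[2,8]} hit by 7; {[8,9],[9,13]} hit by 9; {[11,14]} hit by 14.
Points: 1, 5, 7, 9, 14 (5 total).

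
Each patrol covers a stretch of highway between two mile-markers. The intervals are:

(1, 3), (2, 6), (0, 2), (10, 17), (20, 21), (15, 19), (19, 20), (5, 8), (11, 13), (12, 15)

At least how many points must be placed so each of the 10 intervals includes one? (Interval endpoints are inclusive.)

5

By right end: [0,2]  [1,3]  [2,6]  [5,8]  [11,13]  [12,15]  [10,17]  [15,19]  [19,20]  [20,21]
[0,2] uncovered → point at 2; [5,8] uncovered → point at 8; [11,13] uncovered → point at 13; [15,19] uncovered → point at 19; [20,21] uncovered → point at 21.
Points: 2, 8, 13, 19, 21 (5 total).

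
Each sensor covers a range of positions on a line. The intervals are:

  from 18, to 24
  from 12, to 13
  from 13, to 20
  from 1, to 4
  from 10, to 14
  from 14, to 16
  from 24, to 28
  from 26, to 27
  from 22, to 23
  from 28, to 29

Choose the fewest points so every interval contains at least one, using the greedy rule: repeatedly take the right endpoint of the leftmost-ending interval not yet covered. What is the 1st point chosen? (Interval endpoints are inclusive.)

4

Sort by right endpoint; whenever an interval is uncovered, place a point at its right end.
Sorted: [1,4] [12,13] [10,14] [14,16] [13,20] [22,23] [18,24] [26,27] [24,28] [28,29]
{[1,4]} hit by 4; {[12,13],[10,14]} hit by 13; {[14,16],[13,20]} hit by 16; {[22,23],[18,24]} hit by 23; {[26,27],[24,28]} hit by 27; {[28,29]} hit by 29.
Points: 4, 13, 16, 23, 27, 29 (6 total).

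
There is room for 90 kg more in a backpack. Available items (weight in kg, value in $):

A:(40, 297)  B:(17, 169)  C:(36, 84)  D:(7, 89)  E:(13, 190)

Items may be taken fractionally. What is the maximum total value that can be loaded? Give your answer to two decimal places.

775.33

Sort by value per unit weight and fill in that order.
Order: E (190/13=14.62) > D (89/7=12.71) > B (169/17=9.94) > A (297/40=7.42) > C (84/36=2.33)
Fill: take E (13 @ 190) → take D (7 @ 89) → take B (17 @ 169) → take A (40 @ 297) → take 13/36 of C → 30.33; 90/90 used.
Total value = 775.33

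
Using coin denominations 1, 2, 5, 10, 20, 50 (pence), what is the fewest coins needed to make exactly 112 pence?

4

Greedy: take as many of the largest coin as possible, then repeat with the remainder.
112 − 2×50→12 − 1×10→2 − 1×2→0
Total coins = 2 + 1 + 1 = 4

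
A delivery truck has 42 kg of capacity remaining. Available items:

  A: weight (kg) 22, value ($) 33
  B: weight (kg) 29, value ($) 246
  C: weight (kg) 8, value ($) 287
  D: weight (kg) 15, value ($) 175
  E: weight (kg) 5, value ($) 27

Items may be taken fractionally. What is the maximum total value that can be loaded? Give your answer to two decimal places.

623.17

Greedy by value/weight ratio, highest first.
Ratios (sorted): C 35.88, D 11.67, B 8.48, E 5.40, A 1.50
take C (8 @ 287); take D (15 @ 175); take 19/29 of B → 161.17. Capacity used 42/42.
Total value = 623.17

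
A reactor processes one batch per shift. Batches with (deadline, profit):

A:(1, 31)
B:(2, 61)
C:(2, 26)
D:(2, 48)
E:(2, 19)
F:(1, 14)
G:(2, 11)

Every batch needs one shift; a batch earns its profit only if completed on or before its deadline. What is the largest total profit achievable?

109

Take jobs in profit order; each goes to the latest open slot no later than its deadline.
Profit order: B=61 D=48 A=31 C=26 E=19 F=14 G=11
Assign: B→slot 2, D→slot 1, A skipped, C skipped, E skipped, F skipped, G skipped.
Slots: [1:D] [2:B]
Profit = 48 + 61 = 109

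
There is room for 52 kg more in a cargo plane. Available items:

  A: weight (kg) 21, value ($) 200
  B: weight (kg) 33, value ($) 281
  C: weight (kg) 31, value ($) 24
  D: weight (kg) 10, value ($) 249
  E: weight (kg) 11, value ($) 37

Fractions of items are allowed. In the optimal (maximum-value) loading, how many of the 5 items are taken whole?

Greedy by value/weight ratio, highest first.
Ratios (sorted): D 24.90, A 9.52, B 8.52, E 3.36, C 0.77
take D (10 @ 249); take A (21 @ 200); take 21/33 of B → 178.82. Capacity used 52/52.
2 item(s) taken whole; one partial (take 21/33 of B).

2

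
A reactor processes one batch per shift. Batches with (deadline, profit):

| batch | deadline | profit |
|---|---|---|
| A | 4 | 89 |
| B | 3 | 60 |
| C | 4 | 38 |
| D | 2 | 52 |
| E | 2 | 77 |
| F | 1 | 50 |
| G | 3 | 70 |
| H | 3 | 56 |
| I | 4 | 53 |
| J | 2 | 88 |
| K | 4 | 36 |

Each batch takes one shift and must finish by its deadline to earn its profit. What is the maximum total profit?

Profit order: A=89 J=88 E=77 G=70 B=60 H=56 I=53 D=52 F=50 C=38 K=36
Assign: A→slot 4, J→slot 2, E→slot 1, G→slot 3, B skipped, H skipped, I skipped, D skipped, F skipped, C skipped, K skipped.
Slots: [1:E] [2:J] [3:G] [4:A]
Profit = 77 + 88 + 70 + 89 = 324

324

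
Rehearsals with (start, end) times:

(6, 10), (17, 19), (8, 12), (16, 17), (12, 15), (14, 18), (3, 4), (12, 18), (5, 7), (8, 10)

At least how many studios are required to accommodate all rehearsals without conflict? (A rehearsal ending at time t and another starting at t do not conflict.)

3

The answer is the maximum number of intervals overlapping at any instant.
Events (time:±→running): 3:+→1 4:-→0 5:+→1 6:+→2 7:-→1 8:+→2 8:+→3 … peak 3.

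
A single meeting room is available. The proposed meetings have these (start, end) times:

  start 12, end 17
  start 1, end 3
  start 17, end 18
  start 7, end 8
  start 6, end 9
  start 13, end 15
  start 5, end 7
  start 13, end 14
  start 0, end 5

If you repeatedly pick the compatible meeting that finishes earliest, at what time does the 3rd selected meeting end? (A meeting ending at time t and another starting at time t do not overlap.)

8

Sort by end time and greedily take each interval whose start is ≥ the last chosen end.
Sorted by end: (1,3)  (0,5)  (5,7)  (7,8)  (6,9)  (13,14)  (13,15)  (12,17)  (17,18)
take (1,3); take (5,7); take (7,8); take (13,14); skip (13,15); take (17,18).
Selected: (1,3) (5,7) (7,8) (13,14) (17,18)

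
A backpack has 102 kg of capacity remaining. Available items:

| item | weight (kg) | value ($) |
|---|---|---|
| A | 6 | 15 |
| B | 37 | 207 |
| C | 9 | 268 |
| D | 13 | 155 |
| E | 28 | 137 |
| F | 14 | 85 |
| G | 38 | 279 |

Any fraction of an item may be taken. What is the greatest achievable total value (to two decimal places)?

Sort by value per unit weight and fill in that order.
Order: C (268/9=29.78) > D (155/13=11.92) > G (279/38=7.34) > F (85/14=6.07) > B (207/37=5.59) > E (137/28=4.89) > A (15/6=2.50)
Fill: take C (9 @ 268) → take D (13 @ 155) → take G (38 @ 279) → take F (14 @ 85) → take 28/37 of B → 156.65; 102/102 used.
Total value = 943.65

943.65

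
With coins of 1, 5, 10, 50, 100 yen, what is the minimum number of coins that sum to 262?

262 − 2×100→62 − 1×50→12 − 1×10→2 − 2×1→0
Total coins = 2 + 1 + 1 + 2 = 6

6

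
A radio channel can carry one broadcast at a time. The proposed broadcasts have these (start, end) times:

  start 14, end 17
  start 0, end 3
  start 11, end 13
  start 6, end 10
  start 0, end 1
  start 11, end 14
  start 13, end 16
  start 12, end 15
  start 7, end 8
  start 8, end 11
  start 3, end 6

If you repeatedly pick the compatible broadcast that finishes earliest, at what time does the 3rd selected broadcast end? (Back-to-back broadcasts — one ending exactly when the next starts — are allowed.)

Order by finish time; keep every interval that doesn't clash with the previous kept one.
By end time: (0,1), (0,3), (3,6), (7,8), (6,10), (8,11), (11,13), (11,14), (12,15), (13,16), (14,17).
Pick (0,1); next start ≥ 1 → (3,6); next start ≥ 6 → (7,8); next start ≥ 8 → (8,11); next start ≥ 11 → (11,13); next start ≥ 13 → (13,16).
Selected: (0,1) (3,6) (7,8) (8,11) (11,13) (13,16)

8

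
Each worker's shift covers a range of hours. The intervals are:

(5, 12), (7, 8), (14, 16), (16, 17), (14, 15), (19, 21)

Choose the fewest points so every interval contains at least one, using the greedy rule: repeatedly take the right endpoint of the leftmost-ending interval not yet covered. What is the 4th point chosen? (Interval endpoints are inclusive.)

Process intervals by earliest right end; each time one isn't hit yet, stab at its right endpoint.
By right end: [7,8]  [5,12]  [14,15]  [14,16]  [16,17]  [19,21]
[7,8] uncovered → point at 8; [14,15] uncovered → point at 15; [16,17] uncovered → point at 17; [19,21] uncovered → point at 21.
Points: 8, 15, 17, 21 (4 total).

21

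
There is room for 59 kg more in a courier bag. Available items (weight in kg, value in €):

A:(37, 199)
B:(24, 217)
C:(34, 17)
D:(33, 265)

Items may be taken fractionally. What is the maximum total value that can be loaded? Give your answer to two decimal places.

492.76

Order: B (217/24=9.04) > D (265/33=8.03) > A (199/37=5.38) > C (17/34=0.50)
Fill: take B (24 @ 217) → take D (33 @ 265) → take 2/37 of A → 10.76; 59/59 used.
Total value = 492.76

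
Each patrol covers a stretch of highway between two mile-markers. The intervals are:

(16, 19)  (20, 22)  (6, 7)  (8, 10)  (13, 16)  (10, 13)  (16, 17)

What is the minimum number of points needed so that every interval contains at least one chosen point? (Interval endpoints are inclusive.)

4

Process intervals by earliest right end; each time one isn't hit yet, stab at its right endpoint.
By right end: [6,7]  [8,10]  [10,13]  [13,16]  [16,17]  [16,19]  [20,22]
[6,7] uncovered → point at 7; [8,10] uncovered → point at 10; [13,16] uncovered → point at 16; [20,22] uncovered → point at 22.
Points: 7, 10, 16, 22 (4 total).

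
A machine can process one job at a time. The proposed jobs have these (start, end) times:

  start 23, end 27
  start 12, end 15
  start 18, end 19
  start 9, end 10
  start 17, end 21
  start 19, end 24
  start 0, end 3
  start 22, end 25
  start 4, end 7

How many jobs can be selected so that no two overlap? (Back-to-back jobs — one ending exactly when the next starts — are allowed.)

Greedy by earliest finish: after sorting by end time, pick each interval compatible with the last pick.
By end time: (0,3), (4,7), (9,10), (12,15), (18,19), (17,21), (19,24), (22,25), (23,27).
Pick (0,3); next start ≥ 3 → (4,7); next start ≥ 7 → (9,10); next start ≥ 10 → (12,15); next start ≥ 15 → (18,19); next start ≥ 19 → (19,24).
Selected 6 jobs.

6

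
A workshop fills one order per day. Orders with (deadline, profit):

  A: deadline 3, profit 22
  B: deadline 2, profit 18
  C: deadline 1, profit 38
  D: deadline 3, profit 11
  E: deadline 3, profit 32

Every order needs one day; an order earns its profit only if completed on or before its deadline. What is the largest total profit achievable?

By profit: C(d1,38), E(d3,32), A(d3,22), B(d2,18), D(d3,11)
C→slot 1; E→slot 3; A→slot 2; B skipped; D skipped.
Profit = 38 + 22 + 32 = 92

92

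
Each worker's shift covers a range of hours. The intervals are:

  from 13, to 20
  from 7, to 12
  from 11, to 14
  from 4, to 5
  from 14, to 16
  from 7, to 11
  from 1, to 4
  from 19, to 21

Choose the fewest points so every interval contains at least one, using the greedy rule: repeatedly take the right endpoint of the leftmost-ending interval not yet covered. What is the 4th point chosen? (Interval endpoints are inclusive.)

Sorted: [1,4] [4,5] [7,11] [7,12] [11,14] [14,16] [13,20] [19,21]
{[1,4],[4,5]} hit by 4; {[7,11],[7,12],[11,14]} hit by 11; {[14,16],[13,20]} hit by 16; {[19,21]} hit by 21.
Points: 4, 11, 16, 21 (4 total).

21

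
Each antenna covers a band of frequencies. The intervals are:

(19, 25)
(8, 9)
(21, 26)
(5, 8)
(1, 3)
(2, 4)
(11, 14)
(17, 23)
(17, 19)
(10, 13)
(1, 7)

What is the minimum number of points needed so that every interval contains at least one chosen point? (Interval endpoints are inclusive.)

5

By right end: [1,3]  [2,4]  [1,7]  [5,8]  [8,9]  [10,13]  [11,14]  [17,19]  [17,23]  [19,25]  [21,26]
[1,3] uncovered → point at 3; [5,8] uncovered → point at 8; [10,13] uncovered → point at 13; [17,19] uncovered → point at 19; [21,26] uncovered → point at 26.
Points: 3, 8, 13, 19, 26 (5 total).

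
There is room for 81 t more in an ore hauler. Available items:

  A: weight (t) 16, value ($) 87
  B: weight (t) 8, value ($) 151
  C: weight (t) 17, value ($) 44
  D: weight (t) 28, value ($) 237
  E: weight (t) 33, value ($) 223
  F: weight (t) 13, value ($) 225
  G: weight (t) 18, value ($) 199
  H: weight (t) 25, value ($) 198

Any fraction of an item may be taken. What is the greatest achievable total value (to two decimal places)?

Order: B (151/8=18.88) > F (225/13=17.31) > G (199/18=11.06) > D (237/28=8.46) > H (198/25=7.92) > E (223/33=6.76) > A (87/16=5.44) > C (44/17=2.59)
Fill: take B (8 @ 151) → take F (13 @ 225) → take G (18 @ 199) → take D (28 @ 237) → take 14/25 of H → 110.88; 81/81 used.
Total value = 922.88

922.88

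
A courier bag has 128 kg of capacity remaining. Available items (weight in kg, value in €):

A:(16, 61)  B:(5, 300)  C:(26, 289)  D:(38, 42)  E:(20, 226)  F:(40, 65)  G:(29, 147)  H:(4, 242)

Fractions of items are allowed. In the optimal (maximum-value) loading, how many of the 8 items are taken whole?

Order: H (242/4=60.50) > B (300/5=60.00) > E (226/20=11.30) > C (289/26=11.12) > G (147/29=5.07) > A (61/16=3.81) > F (65/40=1.62) > D (42/38=1.11)
Fill: take H (4 @ 242) → take B (5 @ 300) → take E (20 @ 226) → take C (26 @ 289) → take G (29 @ 147) → take A (16 @ 61) → take 28/40 of F → 45.50; 128/128 used.
6 item(s) taken whole; one partial (take 28/40 of F).

6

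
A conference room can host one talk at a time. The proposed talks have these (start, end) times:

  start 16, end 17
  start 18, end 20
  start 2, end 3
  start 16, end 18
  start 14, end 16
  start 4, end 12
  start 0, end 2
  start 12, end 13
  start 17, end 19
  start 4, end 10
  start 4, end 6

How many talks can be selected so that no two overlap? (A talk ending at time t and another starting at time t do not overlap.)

Order by finish time; keep every interval that doesn't clash with the previous kept one.
By end time: (0,2), (2,3), (4,6), (4,10), (4,12), (12,13), (14,16), (16,17), (16,18), (17,19), (18,20).
Pick (0,2); next start ≥ 2 → (2,3); next start ≥ 3 → (4,6); next start ≥ 6 → (12,13); next start ≥ 13 → (14,16); next start ≥ 16 → (16,17); next start ≥ 17 → (17,19).
Selected 7 talks.

7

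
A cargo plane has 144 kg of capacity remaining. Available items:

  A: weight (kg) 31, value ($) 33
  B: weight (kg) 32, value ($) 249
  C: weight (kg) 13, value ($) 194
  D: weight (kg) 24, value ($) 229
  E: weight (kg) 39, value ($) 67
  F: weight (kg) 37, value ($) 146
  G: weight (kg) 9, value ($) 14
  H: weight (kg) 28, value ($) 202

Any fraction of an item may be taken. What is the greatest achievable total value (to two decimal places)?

1037.18

Ratios (sorted): C 14.92, D 9.54, B 7.78, H 7.21, F 3.95, E 1.72, G 1.56, A 1.06
take C (13 @ 194); take D (24 @ 229); take B (32 @ 249); take H (28 @ 202); take F (37 @ 146); take 10/39 of E → 17.18. Capacity used 144/144.
Total value = 1037.18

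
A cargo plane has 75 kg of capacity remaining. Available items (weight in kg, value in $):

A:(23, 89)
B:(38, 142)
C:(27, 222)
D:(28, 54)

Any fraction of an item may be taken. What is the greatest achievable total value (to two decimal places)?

Order: C (222/27=8.22) > A (89/23=3.87) > B (142/38=3.74) > D (54/28=1.93)
Fill: take C (27 @ 222) → take A (23 @ 89) → take 25/38 of B → 93.42; 75/75 used.
Total value = 404.42

404.42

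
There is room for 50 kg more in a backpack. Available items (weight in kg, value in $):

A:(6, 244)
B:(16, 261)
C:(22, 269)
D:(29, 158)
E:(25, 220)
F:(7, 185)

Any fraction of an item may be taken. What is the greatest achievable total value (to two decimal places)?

Greedy by value/weight ratio, highest first.
Order: A (244/6=40.67) > F (185/7=26.43) > B (261/16=16.31) > C (269/22=12.23) > E (220/25=8.80) > D (158/29=5.45)
Fill: take A (6 @ 244) → take F (7 @ 185) → take B (16 @ 261) → take 21/22 of C → 256.77; 50/50 used.
Total value = 946.77

946.77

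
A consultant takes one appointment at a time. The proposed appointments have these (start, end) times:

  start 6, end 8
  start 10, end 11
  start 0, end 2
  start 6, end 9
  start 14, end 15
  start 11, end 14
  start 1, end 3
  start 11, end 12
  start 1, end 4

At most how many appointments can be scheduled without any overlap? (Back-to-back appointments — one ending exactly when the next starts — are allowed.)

Sorted by end: (0,2)  (1,3)  (1,4)  (6,8)  (6,9)  (10,11)  (11,12)  (11,14)  (14,15)
take (0,2); take (6,8); skip (6,9); take (10,11); take (11,12); take (14,15).
Selected 5 appointments.

5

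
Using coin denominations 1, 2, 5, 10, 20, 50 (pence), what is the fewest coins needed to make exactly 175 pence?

5

Greedy: take as many of the largest coin as possible, then repeat with the remainder.
175 = 3×50 + 1×20 + 1×5
Total coins = 3 + 1 + 1 = 5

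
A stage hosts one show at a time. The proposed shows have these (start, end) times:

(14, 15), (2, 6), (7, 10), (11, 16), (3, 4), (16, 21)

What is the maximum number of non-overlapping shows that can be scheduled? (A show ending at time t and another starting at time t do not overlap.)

Sorted by end: (3,4)  (2,6)  (7,10)  (14,15)  (11,16)  (16,21)
take (3,4); take (7,10); take (14,15); skip (11,16); take (16,21).
Selected 4 shows.

4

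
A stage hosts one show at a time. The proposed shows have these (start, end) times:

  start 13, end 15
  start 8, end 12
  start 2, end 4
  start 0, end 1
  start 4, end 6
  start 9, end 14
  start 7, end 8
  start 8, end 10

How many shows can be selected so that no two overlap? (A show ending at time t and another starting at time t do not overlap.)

6

Greedy by earliest finish: after sorting by end time, pick each interval compatible with the last pick.
By end time: (0,1), (2,4), (4,6), (7,8), (8,10), (8,12), (9,14), (13,15).
Pick (0,1); next start ≥ 1 → (2,4); next start ≥ 4 → (4,6); next start ≥ 6 → (7,8); next start ≥ 8 → (8,10); next start ≥ 10 → (13,15).
Selected 6 shows.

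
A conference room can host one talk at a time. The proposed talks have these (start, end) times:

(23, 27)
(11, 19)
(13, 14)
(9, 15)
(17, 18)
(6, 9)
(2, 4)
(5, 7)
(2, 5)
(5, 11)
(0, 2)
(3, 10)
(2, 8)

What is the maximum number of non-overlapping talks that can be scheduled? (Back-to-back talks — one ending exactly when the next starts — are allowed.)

Greedy by earliest finish: after sorting by end time, pick each interval compatible with the last pick.
Sorted by end: (0,2)  (2,4)  (2,5)  (5,7)  (2,8)  (6,9)  (3,10)  (5,11)  (13,14)  (9,15)  (17,18)  (11,19)  (23,27)
take (0,2); take (2,4); take (5,7); skip (2,8); skip (5,11); take (13,14); skip (9,15); take (17,18); take (23,27).
Selected 6 talks.

6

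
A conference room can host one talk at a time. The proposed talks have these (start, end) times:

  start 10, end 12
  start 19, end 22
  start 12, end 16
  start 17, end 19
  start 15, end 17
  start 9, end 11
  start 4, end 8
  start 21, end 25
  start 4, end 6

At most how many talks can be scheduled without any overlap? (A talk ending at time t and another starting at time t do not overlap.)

5

Sorted by end: (4,6)  (4,8)  (9,11)  (10,12)  (12,16)  (15,17)  (17,19)  (19,22)  (21,25)
take (4,6); take (9,11); take (12,16); take (17,19); take (19,22).
Selected 5 talks.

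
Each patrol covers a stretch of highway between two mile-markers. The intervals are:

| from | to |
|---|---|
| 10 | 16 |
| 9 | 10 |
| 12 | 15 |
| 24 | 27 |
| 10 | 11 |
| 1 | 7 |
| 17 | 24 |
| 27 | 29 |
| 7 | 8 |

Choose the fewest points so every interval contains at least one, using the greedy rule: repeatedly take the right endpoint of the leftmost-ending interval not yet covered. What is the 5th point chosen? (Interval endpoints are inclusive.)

29

Sort by right endpoint; whenever an interval is uncovered, place a point at its right end.
By right end: [1,7]  [7,8]  [9,10]  [10,11]  [12,15]  [10,16]  [17,24]  [24,27]  [27,29]
[1,7] uncovered → point at 7; [9,10] uncovered → point at 10; [12,15] uncovered → point at 15; [17,24] uncovered → point at 24; [27,29] uncovered → point at 29.
Points: 7, 10, 15, 24, 29 (5 total).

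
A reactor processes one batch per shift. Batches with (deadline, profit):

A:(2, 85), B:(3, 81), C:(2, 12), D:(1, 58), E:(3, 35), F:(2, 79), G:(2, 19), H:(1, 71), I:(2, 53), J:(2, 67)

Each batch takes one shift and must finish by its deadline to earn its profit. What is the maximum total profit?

245

Take jobs in profit order; each goes to the latest open slot no later than its deadline.
Profit order: A=85 B=81 F=79 H=71 J=67 D=58 I=53 E=35 G=19 C=12
Assign: A→slot 2, B→slot 3, F→slot 1, H skipped, J skipped, D skipped, I skipped, E skipped, G skipped, C skipped.
Slots: [1:F] [2:A] [3:B]
Profit = 79 + 85 + 81 = 245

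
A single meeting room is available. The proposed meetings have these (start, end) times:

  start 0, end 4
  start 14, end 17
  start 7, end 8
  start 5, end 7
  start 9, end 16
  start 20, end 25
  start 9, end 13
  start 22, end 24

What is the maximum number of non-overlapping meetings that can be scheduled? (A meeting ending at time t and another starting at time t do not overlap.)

Greedy by earliest finish: after sorting by end time, pick each interval compatible with the last pick.
Sorted by end: (0,4)  (5,7)  (7,8)  (9,13)  (9,16)  (14,17)  (22,24)  (20,25)
take (0,4); take (5,7); take (7,8); take (9,13); take (14,17); take (22,24).
Selected 6 meetings.

6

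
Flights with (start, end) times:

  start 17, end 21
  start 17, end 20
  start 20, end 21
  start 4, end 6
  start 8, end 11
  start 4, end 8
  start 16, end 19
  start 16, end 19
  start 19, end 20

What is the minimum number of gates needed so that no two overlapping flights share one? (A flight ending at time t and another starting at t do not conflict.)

The answer is the maximum number of intervals overlapping at any instant.
Events (time:±→running): 4:+→1 4:+→2 6:-→1 8:-→0 8:+→1 11:-→0 16:+→1 16:+→2 17:+→3 17:+→4 … peak 4.

4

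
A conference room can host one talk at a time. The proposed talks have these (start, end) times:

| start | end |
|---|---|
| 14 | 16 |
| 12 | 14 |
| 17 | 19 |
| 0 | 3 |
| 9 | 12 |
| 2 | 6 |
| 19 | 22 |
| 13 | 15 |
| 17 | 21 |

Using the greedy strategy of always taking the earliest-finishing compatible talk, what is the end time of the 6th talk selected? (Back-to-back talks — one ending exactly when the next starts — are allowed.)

22

Order by finish time; keep every interval that doesn't clash with the previous kept one.
Sorted by end: (0,3)  (2,6)  (9,12)  (12,14)  (13,15)  (14,16)  (17,19)  (17,21)  (19,22)
take (0,3); take (9,12); take (12,14); take (14,16); take (17,19); take (19,22).
Selected: (0,3) (9,12) (12,14) (14,16) (17,19) (19,22)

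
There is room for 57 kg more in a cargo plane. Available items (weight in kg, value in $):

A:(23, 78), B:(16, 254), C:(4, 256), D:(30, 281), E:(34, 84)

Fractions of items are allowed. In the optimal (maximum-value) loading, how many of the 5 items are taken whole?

3

Sort by value per unit weight and fill in that order.
Order: C (256/4=64.00) > B (254/16=15.88) > D (281/30=9.37) > A (78/23=3.39) > E (84/34=2.47)
Fill: take C (4 @ 256) → take B (16 @ 254) → take D (30 @ 281) → take 7/23 of A → 23.74; 57/57 used.
3 item(s) taken whole; one partial (take 7/23 of A).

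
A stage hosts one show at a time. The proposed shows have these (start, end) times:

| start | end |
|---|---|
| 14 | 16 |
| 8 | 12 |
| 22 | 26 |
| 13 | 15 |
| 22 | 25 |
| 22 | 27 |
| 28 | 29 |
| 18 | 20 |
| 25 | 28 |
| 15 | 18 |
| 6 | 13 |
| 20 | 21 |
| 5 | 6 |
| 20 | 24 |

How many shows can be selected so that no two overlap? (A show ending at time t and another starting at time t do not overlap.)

By end time: (5,6), (8,12), (6,13), (13,15), (14,16), (15,18), (18,20), (20,21), (20,24), (22,25), (22,26), (22,27), (25,28), (28,29).
Pick (5,6); next start ≥ 6 → (8,12); next start ≥ 12 → (13,15); next start ≥ 15 → (15,18); next start ≥ 18 → (18,20); next start ≥ 20 → (20,21); next start ≥ 21 → (22,25); next start ≥ 25 → (25,28); next start ≥ 28 → (28,29).
Selected 9 shows.

9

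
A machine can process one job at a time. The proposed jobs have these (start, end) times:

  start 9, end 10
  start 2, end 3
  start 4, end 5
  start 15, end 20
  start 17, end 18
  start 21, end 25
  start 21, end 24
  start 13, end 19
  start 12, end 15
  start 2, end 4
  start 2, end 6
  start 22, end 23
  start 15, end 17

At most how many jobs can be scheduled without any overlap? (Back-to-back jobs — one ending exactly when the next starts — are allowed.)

Sort by end time and greedily take each interval whose start is ≥ the last chosen end.
By end time: (2,3), (2,4), (4,5), (2,6), (9,10), (12,15), (15,17), (17,18), (13,19), (15,20), (22,23), (21,24), (21,25).
Pick (2,3); next start ≥ 3 → (4,5); next start ≥ 5 → (9,10); next start ≥ 10 → (12,15); next start ≥ 15 → (15,17); next start ≥ 17 → (17,18); next start ≥ 18 → (22,23).
Selected 7 jobs.

7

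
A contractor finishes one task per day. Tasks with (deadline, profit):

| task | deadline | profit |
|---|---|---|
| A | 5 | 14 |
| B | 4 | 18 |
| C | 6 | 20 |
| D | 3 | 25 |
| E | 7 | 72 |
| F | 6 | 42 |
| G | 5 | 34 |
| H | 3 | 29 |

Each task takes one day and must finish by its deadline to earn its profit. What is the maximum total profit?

Sort by profit descending; place each in the latest free slot ≤ its deadline.
By profit: E(d7,72), F(d6,42), G(d5,34), H(d3,29), D(d3,25), C(d6,20), B(d4,18), A(d5,14)
E→slot 7; F→slot 6; G→slot 5; H→slot 3; D→slot 2; C→slot 4; B→slot 1; A skipped.
Profit = 18 + 25 + 29 + 20 + 34 + 42 + 72 = 240

240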